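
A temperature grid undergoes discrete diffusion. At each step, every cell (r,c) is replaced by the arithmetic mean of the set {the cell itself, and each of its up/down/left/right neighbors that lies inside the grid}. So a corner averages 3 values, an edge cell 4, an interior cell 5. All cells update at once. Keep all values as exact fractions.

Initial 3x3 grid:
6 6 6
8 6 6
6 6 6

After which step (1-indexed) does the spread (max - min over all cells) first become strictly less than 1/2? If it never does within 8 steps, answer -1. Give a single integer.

Step 1: max=20/3, min=6, spread=2/3
Step 2: max=787/120, min=6, spread=67/120
Step 3: max=6917/1080, min=607/100, spread=1807/5400
  -> spread < 1/2 first at step 3
Step 4: max=2749963/432000, min=16561/2700, spread=33401/144000
Step 5: max=24557933/3888000, min=1663391/270000, spread=3025513/19440000
Step 6: max=9796126867/1555200000, min=89155949/14400000, spread=53531/497664
Step 7: max=585904925849/93312000000, min=24119116051/3888000000, spread=450953/5971968
Step 8: max=35101223560603/5598720000000, min=2900368610519/466560000000, spread=3799043/71663616

Answer: 3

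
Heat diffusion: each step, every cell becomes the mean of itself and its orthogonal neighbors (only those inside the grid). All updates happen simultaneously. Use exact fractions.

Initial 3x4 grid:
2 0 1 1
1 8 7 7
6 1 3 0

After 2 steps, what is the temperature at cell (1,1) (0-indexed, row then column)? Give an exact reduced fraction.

Step 1: cell (1,1) = 17/5
Step 2: cell (1,1) = 201/50
Full grid after step 2:
  8/3 47/20 33/10 3
  679/240 201/50 347/100 917/240
  137/36 799/240 947/240 59/18

Answer: 201/50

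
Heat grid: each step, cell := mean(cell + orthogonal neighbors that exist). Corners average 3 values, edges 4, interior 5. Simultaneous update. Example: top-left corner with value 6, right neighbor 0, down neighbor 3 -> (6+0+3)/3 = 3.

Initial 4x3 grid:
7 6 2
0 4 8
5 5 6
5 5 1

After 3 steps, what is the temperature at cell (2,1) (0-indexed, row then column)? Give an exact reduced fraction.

Answer: 9131/2000

Derivation:
Step 1: cell (2,1) = 5
Step 2: cell (2,1) = 447/100
Step 3: cell (2,1) = 9131/2000
Full grid after step 3:
  4783/1080 67727/14400 10631/2160
  31751/7200 13829/3000 1093/225
  10397/2400 9131/2000 5561/1200
  211/48 2633/600 163/36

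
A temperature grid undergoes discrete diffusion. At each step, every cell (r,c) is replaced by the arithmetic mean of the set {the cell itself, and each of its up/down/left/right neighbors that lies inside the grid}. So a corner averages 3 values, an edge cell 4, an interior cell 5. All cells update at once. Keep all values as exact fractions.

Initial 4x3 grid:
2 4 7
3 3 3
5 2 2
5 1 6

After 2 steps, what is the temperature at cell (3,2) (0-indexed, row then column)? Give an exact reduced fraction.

Step 1: cell (3,2) = 3
Step 2: cell (3,2) = 13/4
Full grid after step 2:
  41/12 11/3 149/36
  13/4 83/25 11/3
  199/60 161/50 63/20
  131/36 383/120 13/4

Answer: 13/4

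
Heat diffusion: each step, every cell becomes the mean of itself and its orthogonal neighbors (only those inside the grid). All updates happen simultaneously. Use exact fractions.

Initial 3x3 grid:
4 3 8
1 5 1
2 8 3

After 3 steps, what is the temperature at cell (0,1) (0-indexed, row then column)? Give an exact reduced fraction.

Answer: 14273/3600

Derivation:
Step 1: cell (0,1) = 5
Step 2: cell (0,1) = 229/60
Step 3: cell (0,1) = 14273/3600
Full grid after step 3:
  1909/540 14273/3600 2927/720
  13123/3600 22829/6000 20039/4800
  3923/1080 28771/7200 2917/720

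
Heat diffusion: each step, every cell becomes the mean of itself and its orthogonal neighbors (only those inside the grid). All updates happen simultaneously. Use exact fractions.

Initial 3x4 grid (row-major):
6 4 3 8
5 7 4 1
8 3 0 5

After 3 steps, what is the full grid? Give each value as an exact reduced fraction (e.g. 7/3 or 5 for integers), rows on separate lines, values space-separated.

Answer: 3767/720 3849/800 10447/2400 575/144
37841/7200 27893/6000 7751/2000 8957/2400
2729/540 15883/3600 731/200 29/9

Derivation:
After step 1:
  5 5 19/4 4
  13/2 23/5 3 9/2
  16/3 9/2 3 2
After step 2:
  11/2 387/80 67/16 53/12
  643/120 118/25 397/100 27/8
  49/9 523/120 25/8 19/6
After step 3:
  3767/720 3849/800 10447/2400 575/144
  37841/7200 27893/6000 7751/2000 8957/2400
  2729/540 15883/3600 731/200 29/9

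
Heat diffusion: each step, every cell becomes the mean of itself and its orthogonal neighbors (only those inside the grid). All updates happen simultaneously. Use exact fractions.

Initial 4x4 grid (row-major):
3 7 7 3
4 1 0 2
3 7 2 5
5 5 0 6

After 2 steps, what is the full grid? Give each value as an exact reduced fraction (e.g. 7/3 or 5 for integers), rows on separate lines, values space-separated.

Answer: 143/36 1033/240 303/80 43/12
479/120 341/100 63/20 253/80
463/120 96/25 79/25 763/240
40/9 463/120 419/120 32/9

Derivation:
After step 1:
  14/3 9/2 17/4 4
  11/4 19/5 12/5 5/2
  19/4 18/5 14/5 15/4
  13/3 17/4 13/4 11/3
After step 2:
  143/36 1033/240 303/80 43/12
  479/120 341/100 63/20 253/80
  463/120 96/25 79/25 763/240
  40/9 463/120 419/120 32/9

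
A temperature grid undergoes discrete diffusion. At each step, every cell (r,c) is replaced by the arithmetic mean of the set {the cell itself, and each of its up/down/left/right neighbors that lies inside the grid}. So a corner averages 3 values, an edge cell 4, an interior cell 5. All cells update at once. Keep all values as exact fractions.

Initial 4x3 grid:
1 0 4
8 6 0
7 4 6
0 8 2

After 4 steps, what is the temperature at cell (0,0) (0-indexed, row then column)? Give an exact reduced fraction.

Answer: 163577/43200

Derivation:
Step 1: cell (0,0) = 3
Step 2: cell (0,0) = 15/4
Step 3: cell (0,0) = 319/90
Step 4: cell (0,0) = 163577/43200
Full grid after step 4:
  163577/43200 2895689/864000 425281/129600
  292067/72000 1434061/360000 95197/27000
  111829/24000 23974/5625 113917/27000
  12487/2700 2006377/432000 277913/64800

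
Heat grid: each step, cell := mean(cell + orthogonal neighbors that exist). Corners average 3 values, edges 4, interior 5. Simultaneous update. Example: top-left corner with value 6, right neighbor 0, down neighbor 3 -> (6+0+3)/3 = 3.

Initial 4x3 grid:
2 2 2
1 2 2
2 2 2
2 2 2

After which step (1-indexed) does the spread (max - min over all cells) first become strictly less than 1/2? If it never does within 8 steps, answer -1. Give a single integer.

Answer: 1

Derivation:
Step 1: max=2, min=5/3, spread=1/3
  -> spread < 1/2 first at step 1
Step 2: max=2, min=209/120, spread=31/120
Step 3: max=2, min=1949/1080, spread=211/1080
Step 4: max=3553/1800, min=199103/108000, spread=14077/108000
Step 5: max=212317/108000, min=1803593/972000, spread=5363/48600
Step 6: max=117131/60000, min=54579191/29160000, spread=93859/1166400
Step 7: max=189063533/97200000, min=3288925519/1749600000, spread=4568723/69984000
Step 8: max=5650381111/2916000000, min=198171564371/104976000000, spread=8387449/167961600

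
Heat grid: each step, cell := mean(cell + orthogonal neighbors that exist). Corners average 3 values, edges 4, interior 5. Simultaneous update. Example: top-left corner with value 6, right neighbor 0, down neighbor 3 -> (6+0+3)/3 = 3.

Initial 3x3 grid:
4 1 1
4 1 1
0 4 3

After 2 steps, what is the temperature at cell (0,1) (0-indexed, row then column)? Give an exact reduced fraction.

Answer: 159/80

Derivation:
Step 1: cell (0,1) = 7/4
Step 2: cell (0,1) = 159/80
Full grid after step 2:
  7/3 159/80 17/12
  607/240 97/50 221/120
  83/36 143/60 37/18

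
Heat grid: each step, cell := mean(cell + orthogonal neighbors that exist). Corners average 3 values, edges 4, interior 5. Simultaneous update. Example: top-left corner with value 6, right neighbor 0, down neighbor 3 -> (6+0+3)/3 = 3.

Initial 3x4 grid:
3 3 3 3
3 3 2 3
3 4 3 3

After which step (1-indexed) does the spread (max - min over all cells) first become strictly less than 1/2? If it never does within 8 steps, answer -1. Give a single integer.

Answer: 2

Derivation:
Step 1: max=10/3, min=11/4, spread=7/12
Step 2: max=115/36, min=17/6, spread=13/36
  -> spread < 1/2 first at step 2
Step 3: max=1357/432, min=1033/360, spread=587/2160
Step 4: max=200963/64800, min=124177/43200, spread=5879/25920
Step 5: max=1492649/486000, min=7506293/2592000, spread=272701/1555200
Step 6: max=355977349/116640000, min=452462107/155520000, spread=2660923/18662400
Step 7: max=21247324991/6998400000, min=27274521713/9331200000, spread=126629393/1119744000
Step 8: max=1270075212769/419904000000, min=1642110750067/559872000000, spread=1231748807/13436928000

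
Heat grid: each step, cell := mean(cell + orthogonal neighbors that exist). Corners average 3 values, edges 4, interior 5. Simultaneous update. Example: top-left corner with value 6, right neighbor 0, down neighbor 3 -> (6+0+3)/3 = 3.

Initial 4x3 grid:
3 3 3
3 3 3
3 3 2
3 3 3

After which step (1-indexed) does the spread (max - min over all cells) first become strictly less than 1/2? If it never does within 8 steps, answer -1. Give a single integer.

Answer: 1

Derivation:
Step 1: max=3, min=8/3, spread=1/3
  -> spread < 1/2 first at step 1
Step 2: max=3, min=329/120, spread=31/120
Step 3: max=3, min=3029/1080, spread=211/1080
Step 4: max=5353/1800, min=307103/108000, spread=14077/108000
Step 5: max=320317/108000, min=2775593/972000, spread=5363/48600
Step 6: max=177131/60000, min=83739191/29160000, spread=93859/1166400
Step 7: max=286263533/97200000, min=5038525519/1749600000, spread=4568723/69984000
Step 8: max=8566381111/2916000000, min=303147564371/104976000000, spread=8387449/167961600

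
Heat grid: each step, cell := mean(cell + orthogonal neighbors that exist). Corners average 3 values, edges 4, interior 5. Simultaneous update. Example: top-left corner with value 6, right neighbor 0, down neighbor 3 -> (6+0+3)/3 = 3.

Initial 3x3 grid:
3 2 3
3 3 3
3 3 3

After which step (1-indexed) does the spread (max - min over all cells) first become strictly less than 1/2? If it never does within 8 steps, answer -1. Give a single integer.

Step 1: max=3, min=8/3, spread=1/3
  -> spread < 1/2 first at step 1
Step 2: max=3, min=653/240, spread=67/240
Step 3: max=593/200, min=6043/2160, spread=1807/10800
Step 4: max=15839/5400, min=2434037/864000, spread=33401/288000
Step 5: max=1576609/540000, min=22098067/7776000, spread=3025513/38880000
Step 6: max=83644051/28800000, min=8866273133/3110400000, spread=53531/995328
Step 7: max=22536883949/7776000000, min=533839074151/186624000000, spread=450953/11943936
Step 8: max=2698351389481/933120000000, min=32083416439397/11197440000000, spread=3799043/143327232

Answer: 1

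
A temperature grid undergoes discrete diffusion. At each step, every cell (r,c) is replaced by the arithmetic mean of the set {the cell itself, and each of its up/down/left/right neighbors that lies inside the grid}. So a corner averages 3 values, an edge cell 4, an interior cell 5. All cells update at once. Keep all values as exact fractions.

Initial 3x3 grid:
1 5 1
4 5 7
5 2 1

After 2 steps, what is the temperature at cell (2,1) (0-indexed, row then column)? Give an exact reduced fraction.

Step 1: cell (2,1) = 13/4
Step 2: cell (2,1) = 297/80
Full grid after step 2:
  121/36 229/60 65/18
  307/80 181/50 473/120
  32/9 297/80 121/36

Answer: 297/80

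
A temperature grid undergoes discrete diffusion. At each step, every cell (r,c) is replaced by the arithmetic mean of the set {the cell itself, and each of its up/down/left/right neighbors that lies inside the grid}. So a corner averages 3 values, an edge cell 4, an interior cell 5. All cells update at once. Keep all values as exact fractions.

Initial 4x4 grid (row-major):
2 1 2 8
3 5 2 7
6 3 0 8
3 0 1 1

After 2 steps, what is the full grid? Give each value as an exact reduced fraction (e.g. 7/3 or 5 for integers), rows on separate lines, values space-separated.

After step 1:
  2 5/2 13/4 17/3
  4 14/5 16/5 25/4
  15/4 14/5 14/5 4
  3 7/4 1/2 10/3
After step 2:
  17/6 211/80 877/240 91/18
  251/80 153/50 183/50 1147/240
  271/80 139/50 133/50 983/240
  17/6 161/80 503/240 47/18

Answer: 17/6 211/80 877/240 91/18
251/80 153/50 183/50 1147/240
271/80 139/50 133/50 983/240
17/6 161/80 503/240 47/18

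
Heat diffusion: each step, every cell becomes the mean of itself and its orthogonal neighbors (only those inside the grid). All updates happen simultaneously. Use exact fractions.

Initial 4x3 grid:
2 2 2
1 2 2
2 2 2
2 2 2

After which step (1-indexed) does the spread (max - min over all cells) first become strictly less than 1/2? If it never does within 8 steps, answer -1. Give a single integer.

Answer: 1

Derivation:
Step 1: max=2, min=5/3, spread=1/3
  -> spread < 1/2 first at step 1
Step 2: max=2, min=209/120, spread=31/120
Step 3: max=2, min=1949/1080, spread=211/1080
Step 4: max=3553/1800, min=199103/108000, spread=14077/108000
Step 5: max=212317/108000, min=1803593/972000, spread=5363/48600
Step 6: max=117131/60000, min=54579191/29160000, spread=93859/1166400
Step 7: max=189063533/97200000, min=3288925519/1749600000, spread=4568723/69984000
Step 8: max=5650381111/2916000000, min=198171564371/104976000000, spread=8387449/167961600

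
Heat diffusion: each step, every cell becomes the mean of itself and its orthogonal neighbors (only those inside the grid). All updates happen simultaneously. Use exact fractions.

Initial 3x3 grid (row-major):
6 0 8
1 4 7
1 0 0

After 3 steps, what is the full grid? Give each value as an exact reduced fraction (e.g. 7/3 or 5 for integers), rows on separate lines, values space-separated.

Answer: 3217/1080 26579/7200 2863/720
3059/1200 8473/3000 51583/14400
3889/2160 11111/4800 1451/540

Derivation:
After step 1:
  7/3 9/2 5
  3 12/5 19/4
  2/3 5/4 7/3
After step 2:
  59/18 427/120 19/4
  21/10 159/50 869/240
  59/36 133/80 25/9
After step 3:
  3217/1080 26579/7200 2863/720
  3059/1200 8473/3000 51583/14400
  3889/2160 11111/4800 1451/540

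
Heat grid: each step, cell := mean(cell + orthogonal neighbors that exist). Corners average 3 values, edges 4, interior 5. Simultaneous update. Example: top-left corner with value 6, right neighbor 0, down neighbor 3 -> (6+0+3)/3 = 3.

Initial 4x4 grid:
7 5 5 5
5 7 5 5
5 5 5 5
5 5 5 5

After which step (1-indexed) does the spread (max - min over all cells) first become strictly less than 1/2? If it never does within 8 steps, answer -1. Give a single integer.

Answer: 5

Derivation:
Step 1: max=6, min=5, spread=1
Step 2: max=53/9, min=5, spread=8/9
Step 3: max=1523/270, min=5, spread=173/270
Step 4: max=11366/2025, min=1513/300, spread=4613/8100
Step 5: max=670693/121500, min=45469/9000, spread=113723/243000
  -> spread < 1/2 first at step 5
Step 6: max=19975069/3645000, min=274523/54000, spread=2889533/7290000
Step 7: max=297043937/54675000, min=8263283/1620000, spread=72632543/218700000
Step 8: max=17724194257/3280500000, min=1244997343/243000000, spread=1833460253/6561000000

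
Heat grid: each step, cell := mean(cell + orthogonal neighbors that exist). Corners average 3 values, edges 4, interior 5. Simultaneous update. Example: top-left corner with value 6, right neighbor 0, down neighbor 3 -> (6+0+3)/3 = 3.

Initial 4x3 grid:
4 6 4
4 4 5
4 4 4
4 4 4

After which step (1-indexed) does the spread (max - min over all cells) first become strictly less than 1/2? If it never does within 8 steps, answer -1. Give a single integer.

Step 1: max=5, min=4, spread=1
Step 2: max=563/120, min=4, spread=83/120
Step 3: max=23/5, min=4, spread=3/5
Step 4: max=96907/21600, min=36553/9000, spread=45899/108000
  -> spread < 1/2 first at step 4
Step 5: max=5776483/1296000, min=48971/12000, spread=97523/259200
Step 6: max=114317239/25920000, min=69499/16875, spread=302671/1036800
Step 7: max=20462601503/4665600000, min=134123837/32400000, spread=45950759/186624000
Step 8: max=1220757693677/279936000000, min=2697397661/648000000, spread=443855233/2239488000

Answer: 4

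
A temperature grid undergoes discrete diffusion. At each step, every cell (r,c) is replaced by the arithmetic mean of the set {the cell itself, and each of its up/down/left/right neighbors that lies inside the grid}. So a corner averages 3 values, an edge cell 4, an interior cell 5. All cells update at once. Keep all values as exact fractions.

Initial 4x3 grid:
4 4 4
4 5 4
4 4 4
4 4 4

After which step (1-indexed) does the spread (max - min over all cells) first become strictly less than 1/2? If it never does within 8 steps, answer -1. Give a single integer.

Step 1: max=17/4, min=4, spread=1/4
  -> spread < 1/2 first at step 1
Step 2: max=423/100, min=4, spread=23/100
Step 3: max=20011/4800, min=1613/400, spread=131/960
Step 4: max=179351/43200, min=29191/7200, spread=841/8640
Step 5: max=71662051/17280000, min=5853373/1440000, spread=56863/691200
Step 6: max=643614341/155520000, min=52829543/12960000, spread=386393/6220800
Step 7: max=257225723131/62208000000, min=21156358813/5184000000, spread=26795339/497664000
Step 8: max=15413735714129/3732480000000, min=1271246149667/311040000000, spread=254051069/5971968000

Answer: 1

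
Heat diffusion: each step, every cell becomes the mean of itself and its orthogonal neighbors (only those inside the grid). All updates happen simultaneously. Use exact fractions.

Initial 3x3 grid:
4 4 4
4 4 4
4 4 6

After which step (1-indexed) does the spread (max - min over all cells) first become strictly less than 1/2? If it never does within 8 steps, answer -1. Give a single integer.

Step 1: max=14/3, min=4, spread=2/3
Step 2: max=41/9, min=4, spread=5/9
Step 3: max=473/108, min=4, spread=41/108
  -> spread < 1/2 first at step 3
Step 4: max=28051/6480, min=731/180, spread=347/1296
Step 5: max=1662137/388800, min=7357/1800, spread=2921/15552
Step 6: max=99140539/23328000, min=889483/216000, spread=24611/186624
Step 7: max=5917442033/1399680000, min=20096741/4860000, spread=207329/2239488
Step 8: max=353953152451/83980800000, min=1075601599/259200000, spread=1746635/26873856

Answer: 3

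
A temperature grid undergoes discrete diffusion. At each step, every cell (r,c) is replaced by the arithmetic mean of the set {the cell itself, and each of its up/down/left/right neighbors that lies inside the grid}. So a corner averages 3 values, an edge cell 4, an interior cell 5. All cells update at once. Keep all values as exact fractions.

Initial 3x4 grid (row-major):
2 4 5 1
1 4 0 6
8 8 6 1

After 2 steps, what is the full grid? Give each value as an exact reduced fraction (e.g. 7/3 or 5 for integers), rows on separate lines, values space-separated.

Answer: 59/18 719/240 289/80 17/6
303/80 108/25 317/100 109/30
191/36 1159/240 1127/240 121/36

Derivation:
After step 1:
  7/3 15/4 5/2 4
  15/4 17/5 21/5 2
  17/3 13/2 15/4 13/3
After step 2:
  59/18 719/240 289/80 17/6
  303/80 108/25 317/100 109/30
  191/36 1159/240 1127/240 121/36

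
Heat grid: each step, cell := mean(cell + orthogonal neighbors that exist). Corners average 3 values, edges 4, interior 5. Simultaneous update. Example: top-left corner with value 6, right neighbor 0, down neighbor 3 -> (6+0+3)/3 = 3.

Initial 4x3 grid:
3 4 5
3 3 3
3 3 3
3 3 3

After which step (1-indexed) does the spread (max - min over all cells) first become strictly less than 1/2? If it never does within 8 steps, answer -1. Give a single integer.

Step 1: max=4, min=3, spread=1
Step 2: max=15/4, min=3, spread=3/4
Step 3: max=2579/720, min=3, spread=419/720
Step 4: max=150803/43200, min=679/225, spread=4087/8640
  -> spread < 1/2 first at step 4
Step 5: max=328831/96000, min=164449/54000, spread=65659/172800
Step 6: max=525830263/155520000, min=1658551/540000, spread=1926703/6220800
Step 7: max=31236366517/9331200000, min=300926677/97200000, spread=93896221/373248000
Step 8: max=620036380501/186624000000, min=36352946711/11664000000, spread=61422773/298598400

Answer: 4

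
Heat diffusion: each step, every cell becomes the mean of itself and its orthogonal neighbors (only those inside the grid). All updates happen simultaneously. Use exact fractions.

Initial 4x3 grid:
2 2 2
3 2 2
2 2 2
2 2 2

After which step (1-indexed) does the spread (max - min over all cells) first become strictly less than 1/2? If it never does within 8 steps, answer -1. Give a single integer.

Answer: 1

Derivation:
Step 1: max=7/3, min=2, spread=1/3
  -> spread < 1/2 first at step 1
Step 2: max=271/120, min=2, spread=31/120
Step 3: max=2371/1080, min=2, spread=211/1080
Step 4: max=232897/108000, min=3647/1800, spread=14077/108000
Step 5: max=2084407/972000, min=219683/108000, spread=5363/48600
Step 6: max=62060809/29160000, min=122869/60000, spread=93859/1166400
Step 7: max=3709474481/1749600000, min=199736467/97200000, spread=4568723/69984000
Step 8: max=221732435629/104976000000, min=6013618889/2916000000, spread=8387449/167961600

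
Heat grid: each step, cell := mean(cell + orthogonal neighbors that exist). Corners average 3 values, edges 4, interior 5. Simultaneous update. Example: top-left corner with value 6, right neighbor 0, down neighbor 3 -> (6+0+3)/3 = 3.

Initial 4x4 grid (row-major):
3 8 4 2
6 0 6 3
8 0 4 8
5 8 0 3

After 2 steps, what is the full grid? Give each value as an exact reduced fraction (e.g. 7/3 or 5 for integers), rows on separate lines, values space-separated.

After step 1:
  17/3 15/4 5 3
  17/4 4 17/5 19/4
  19/4 4 18/5 9/2
  7 13/4 15/4 11/3
After step 2:
  41/9 221/48 303/80 17/4
  14/3 97/25 83/20 313/80
  5 98/25 77/20 991/240
  5 9/2 107/30 143/36

Answer: 41/9 221/48 303/80 17/4
14/3 97/25 83/20 313/80
5 98/25 77/20 991/240
5 9/2 107/30 143/36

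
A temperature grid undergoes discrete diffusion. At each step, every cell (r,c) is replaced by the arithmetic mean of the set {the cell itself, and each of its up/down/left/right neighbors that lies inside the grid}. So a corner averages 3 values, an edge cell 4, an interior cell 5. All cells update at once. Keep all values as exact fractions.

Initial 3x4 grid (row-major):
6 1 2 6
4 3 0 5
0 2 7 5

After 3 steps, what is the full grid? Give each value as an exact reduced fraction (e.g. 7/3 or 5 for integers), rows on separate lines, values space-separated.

After step 1:
  11/3 3 9/4 13/3
  13/4 2 17/5 4
  2 3 7/2 17/3
After step 2:
  119/36 131/48 779/240 127/36
  131/48 293/100 303/100 87/20
  11/4 21/8 467/120 79/18
After step 3:
  631/216 21979/7200 22559/7200 8009/2160
  42173/14400 4213/1500 6979/2000 4589/1200
  389/144 3659/1200 6271/1800 4547/1080

Answer: 631/216 21979/7200 22559/7200 8009/2160
42173/14400 4213/1500 6979/2000 4589/1200
389/144 3659/1200 6271/1800 4547/1080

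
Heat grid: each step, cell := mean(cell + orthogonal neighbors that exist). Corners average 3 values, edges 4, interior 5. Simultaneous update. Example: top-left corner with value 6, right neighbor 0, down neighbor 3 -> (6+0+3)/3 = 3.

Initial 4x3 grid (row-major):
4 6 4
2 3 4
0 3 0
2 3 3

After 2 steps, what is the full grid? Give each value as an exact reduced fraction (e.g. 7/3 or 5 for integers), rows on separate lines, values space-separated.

After step 1:
  4 17/4 14/3
  9/4 18/5 11/4
  7/4 9/5 5/2
  5/3 11/4 2
After step 2:
  7/2 991/240 35/9
  29/10 293/100 811/240
  28/15 62/25 181/80
  37/18 493/240 29/12

Answer: 7/2 991/240 35/9
29/10 293/100 811/240
28/15 62/25 181/80
37/18 493/240 29/12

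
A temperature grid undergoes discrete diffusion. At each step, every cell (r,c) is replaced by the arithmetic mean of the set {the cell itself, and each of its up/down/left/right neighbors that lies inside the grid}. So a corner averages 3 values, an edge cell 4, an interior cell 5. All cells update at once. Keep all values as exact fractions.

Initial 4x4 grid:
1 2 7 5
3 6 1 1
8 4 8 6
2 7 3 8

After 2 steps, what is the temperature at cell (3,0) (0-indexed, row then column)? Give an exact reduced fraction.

Answer: 167/36

Derivation:
Step 1: cell (3,0) = 17/3
Step 2: cell (3,0) = 167/36
Full grid after step 2:
  7/2 259/80 1001/240 34/9
  279/80 229/50 96/25 269/60
  1261/240 449/100 557/100 143/30
  167/36 683/120 617/120 215/36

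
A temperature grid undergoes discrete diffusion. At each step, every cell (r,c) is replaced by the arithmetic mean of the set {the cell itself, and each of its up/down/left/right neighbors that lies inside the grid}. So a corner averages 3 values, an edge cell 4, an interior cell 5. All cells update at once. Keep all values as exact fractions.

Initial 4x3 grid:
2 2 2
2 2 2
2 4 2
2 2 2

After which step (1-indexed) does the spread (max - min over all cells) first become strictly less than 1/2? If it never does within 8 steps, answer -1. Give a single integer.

Answer: 2

Derivation:
Step 1: max=5/2, min=2, spread=1/2
Step 2: max=123/50, min=2, spread=23/50
  -> spread < 1/2 first at step 2
Step 3: max=5611/2400, min=413/200, spread=131/480
Step 4: max=49751/21600, min=7591/3600, spread=841/4320
Step 5: max=19822051/8640000, min=1533373/720000, spread=56863/345600
Step 6: max=177054341/77760000, min=13949543/6480000, spread=386393/3110400
Step 7: max=70601723131/31104000000, min=5604358813/2592000000, spread=26795339/248832000
Step 8: max=4216295714129/1866240000000, min=338126149667/155520000000, spread=254051069/2985984000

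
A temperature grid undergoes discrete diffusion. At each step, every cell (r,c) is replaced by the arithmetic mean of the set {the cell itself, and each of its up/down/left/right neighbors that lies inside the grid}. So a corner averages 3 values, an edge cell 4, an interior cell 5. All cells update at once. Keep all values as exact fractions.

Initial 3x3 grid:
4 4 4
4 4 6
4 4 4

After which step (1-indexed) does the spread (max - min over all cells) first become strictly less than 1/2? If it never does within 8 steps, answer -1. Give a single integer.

Answer: 3

Derivation:
Step 1: max=14/3, min=4, spread=2/3
Step 2: max=547/120, min=4, spread=67/120
Step 3: max=4757/1080, min=407/100, spread=1807/5400
  -> spread < 1/2 first at step 3
Step 4: max=1885963/432000, min=11161/2700, spread=33401/144000
Step 5: max=16781933/3888000, min=1123391/270000, spread=3025513/19440000
Step 6: max=6685726867/1555200000, min=60355949/14400000, spread=53531/497664
Step 7: max=399280925849/93312000000, min=16343116051/3888000000, spread=450953/5971968
Step 8: max=23903783560603/5598720000000, min=1967248610519/466560000000, spread=3799043/71663616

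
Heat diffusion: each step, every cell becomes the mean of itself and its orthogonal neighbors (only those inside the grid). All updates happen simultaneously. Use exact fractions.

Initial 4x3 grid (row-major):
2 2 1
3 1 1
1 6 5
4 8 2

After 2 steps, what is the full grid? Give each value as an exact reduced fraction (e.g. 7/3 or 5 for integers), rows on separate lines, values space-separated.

Answer: 67/36 233/120 29/18
611/240 241/100 283/120
827/240 94/25 147/40
77/18 139/30 9/2

Derivation:
After step 1:
  7/3 3/2 4/3
  7/4 13/5 2
  7/2 21/5 7/2
  13/3 5 5
After step 2:
  67/36 233/120 29/18
  611/240 241/100 283/120
  827/240 94/25 147/40
  77/18 139/30 9/2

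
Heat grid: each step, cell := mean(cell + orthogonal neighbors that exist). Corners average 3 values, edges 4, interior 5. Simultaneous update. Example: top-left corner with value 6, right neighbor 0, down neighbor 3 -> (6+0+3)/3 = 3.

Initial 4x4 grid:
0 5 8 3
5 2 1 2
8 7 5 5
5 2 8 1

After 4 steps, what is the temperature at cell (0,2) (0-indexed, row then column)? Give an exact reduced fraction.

Step 1: cell (0,2) = 17/4
Step 2: cell (0,2) = 239/60
Step 3: cell (0,2) = 13999/3600
Step 4: cell (0,2) = 415909/108000
Full grid after step 4:
  64781/16200 429781/108000 415909/108000 30871/8100
  469801/108000 18767/4500 182429/45000 414679/108000
  34123/7200 140329/30000 383369/90000 442067/108000
  10961/2160 2893/600 123053/27000 136193/32400

Answer: 415909/108000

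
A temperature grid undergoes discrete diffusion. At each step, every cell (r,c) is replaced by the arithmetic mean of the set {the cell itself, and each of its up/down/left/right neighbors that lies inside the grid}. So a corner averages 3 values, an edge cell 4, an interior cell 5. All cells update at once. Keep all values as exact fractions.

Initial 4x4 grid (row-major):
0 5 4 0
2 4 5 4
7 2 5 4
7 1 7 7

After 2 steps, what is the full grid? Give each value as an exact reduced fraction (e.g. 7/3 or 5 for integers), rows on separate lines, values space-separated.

Answer: 53/18 761/240 829/240 113/36
821/240 183/50 387/100 919/240
331/80 83/20 114/25 377/80
55/12 361/80 397/80 16/3

Derivation:
After step 1:
  7/3 13/4 7/2 8/3
  13/4 18/5 22/5 13/4
  9/2 19/5 23/5 5
  5 17/4 5 6
After step 2:
  53/18 761/240 829/240 113/36
  821/240 183/50 387/100 919/240
  331/80 83/20 114/25 377/80
  55/12 361/80 397/80 16/3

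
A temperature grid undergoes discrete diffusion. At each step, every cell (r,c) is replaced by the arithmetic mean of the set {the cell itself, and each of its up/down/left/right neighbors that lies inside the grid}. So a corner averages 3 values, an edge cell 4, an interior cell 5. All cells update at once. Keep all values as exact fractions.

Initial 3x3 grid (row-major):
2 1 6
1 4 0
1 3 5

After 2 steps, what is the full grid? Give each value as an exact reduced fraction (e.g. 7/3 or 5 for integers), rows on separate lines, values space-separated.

Answer: 79/36 523/240 28/9
17/10 281/100 211/80
83/36 563/240 29/9

Derivation:
After step 1:
  4/3 13/4 7/3
  2 9/5 15/4
  5/3 13/4 8/3
After step 2:
  79/36 523/240 28/9
  17/10 281/100 211/80
  83/36 563/240 29/9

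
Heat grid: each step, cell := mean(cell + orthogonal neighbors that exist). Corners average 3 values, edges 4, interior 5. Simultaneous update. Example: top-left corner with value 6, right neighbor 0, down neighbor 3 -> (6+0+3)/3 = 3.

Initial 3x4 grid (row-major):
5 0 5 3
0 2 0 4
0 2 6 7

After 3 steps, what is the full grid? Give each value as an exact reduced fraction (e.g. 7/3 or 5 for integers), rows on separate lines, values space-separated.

Answer: 3763/2160 1057/450 3247/1200 1249/360
26239/14400 2999/1500 19261/6000 25747/7200
431/270 17437/7200 22957/7200 8839/2160

Derivation:
After step 1:
  5/3 3 2 4
  7/4 4/5 17/5 7/2
  2/3 5/2 15/4 17/3
After step 2:
  77/36 28/15 31/10 19/6
  293/240 229/100 269/100 497/120
  59/36 463/240 919/240 155/36
After step 3:
  3763/2160 1057/450 3247/1200 1249/360
  26239/14400 2999/1500 19261/6000 25747/7200
  431/270 17437/7200 22957/7200 8839/2160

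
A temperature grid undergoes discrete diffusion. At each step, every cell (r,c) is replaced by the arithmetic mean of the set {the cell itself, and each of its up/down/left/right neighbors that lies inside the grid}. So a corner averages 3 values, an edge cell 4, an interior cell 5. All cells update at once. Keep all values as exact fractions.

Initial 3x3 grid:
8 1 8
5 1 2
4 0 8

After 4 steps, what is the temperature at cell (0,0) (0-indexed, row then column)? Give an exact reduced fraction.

Answer: 127649/32400

Derivation:
Step 1: cell (0,0) = 14/3
Step 2: cell (0,0) = 41/9
Step 3: cell (0,0) = 2107/540
Step 4: cell (0,0) = 127649/32400
Full grid after step 4:
  127649/32400 1639891/432000 503771/129600
  1564391/432000 335621/90000 344573/96000
  153307/43200 2929907/864000 57437/16200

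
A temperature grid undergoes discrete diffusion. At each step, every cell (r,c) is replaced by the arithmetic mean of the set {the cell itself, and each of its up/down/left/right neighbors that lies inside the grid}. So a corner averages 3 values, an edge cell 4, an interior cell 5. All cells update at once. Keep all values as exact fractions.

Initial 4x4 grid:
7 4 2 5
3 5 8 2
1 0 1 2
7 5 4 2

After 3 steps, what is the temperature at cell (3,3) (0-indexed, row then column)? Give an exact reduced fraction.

Answer: 77/27

Derivation:
Step 1: cell (3,3) = 8/3
Step 2: cell (3,3) = 89/36
Step 3: cell (3,3) = 77/27
Full grid after step 3:
  229/54 5951/1440 9817/2400 889/240
  5513/1440 1151/300 6993/2000 1049/300
  25469/7200 19781/6000 959/300 127/45
  7559/2160 3043/900 133/45 77/27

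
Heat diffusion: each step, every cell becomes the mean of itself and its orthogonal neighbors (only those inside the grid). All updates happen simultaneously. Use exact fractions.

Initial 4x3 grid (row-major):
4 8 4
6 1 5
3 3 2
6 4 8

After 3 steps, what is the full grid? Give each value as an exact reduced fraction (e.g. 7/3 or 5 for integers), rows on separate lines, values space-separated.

Answer: 383/80 63389/14400 9991/2160
4967/1200 26521/6000 7213/1800
15631/3600 7807/2000 7753/1800
9101/2160 7201/1600 9151/2160

Derivation:
After step 1:
  6 17/4 17/3
  7/2 23/5 3
  9/2 13/5 9/2
  13/3 21/4 14/3
After step 2:
  55/12 1231/240 155/36
  93/20 359/100 533/120
  56/15 429/100 443/120
  169/36 337/80 173/36
After step 3:
  383/80 63389/14400 9991/2160
  4967/1200 26521/6000 7213/1800
  15631/3600 7807/2000 7753/1800
  9101/2160 7201/1600 9151/2160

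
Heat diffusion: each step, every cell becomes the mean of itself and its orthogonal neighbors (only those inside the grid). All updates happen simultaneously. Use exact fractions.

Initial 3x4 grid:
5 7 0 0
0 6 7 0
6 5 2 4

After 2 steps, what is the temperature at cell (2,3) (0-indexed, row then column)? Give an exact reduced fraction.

Step 1: cell (2,3) = 2
Step 2: cell (2,3) = 37/12
Full grid after step 2:
  17/4 17/4 11/4 25/12
  203/48 43/10 15/4 31/16
  38/9 215/48 57/16 37/12

Answer: 37/12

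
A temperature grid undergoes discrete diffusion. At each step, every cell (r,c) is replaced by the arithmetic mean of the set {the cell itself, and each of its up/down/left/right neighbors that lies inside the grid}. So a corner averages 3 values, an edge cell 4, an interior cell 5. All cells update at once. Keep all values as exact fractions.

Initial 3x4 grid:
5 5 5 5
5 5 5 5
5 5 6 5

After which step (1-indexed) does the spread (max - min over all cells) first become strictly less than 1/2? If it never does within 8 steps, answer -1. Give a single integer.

Answer: 1

Derivation:
Step 1: max=16/3, min=5, spread=1/3
  -> spread < 1/2 first at step 1
Step 2: max=631/120, min=5, spread=31/120
Step 3: max=5611/1080, min=5, spread=211/1080
Step 4: max=556897/108000, min=9047/1800, spread=14077/108000
Step 5: max=5000407/972000, min=543683/108000, spread=5363/48600
Step 6: max=149540809/29160000, min=302869/60000, spread=93859/1166400
Step 7: max=8958274481/1749600000, min=491336467/97200000, spread=4568723/69984000
Step 8: max=536660435629/104976000000, min=14761618889/2916000000, spread=8387449/167961600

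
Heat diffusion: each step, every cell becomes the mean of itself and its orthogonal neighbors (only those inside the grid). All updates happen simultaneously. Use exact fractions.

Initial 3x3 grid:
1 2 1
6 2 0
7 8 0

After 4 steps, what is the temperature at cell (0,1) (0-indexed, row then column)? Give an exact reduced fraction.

Step 1: cell (0,1) = 3/2
Step 2: cell (0,1) = 91/40
Step 3: cell (0,1) = 5407/2400
Step 4: cell (0,1) = 373879/144000
Full grid after step 4:
  66287/21600 373879/144000 88649/43200
  132751/36000 541369/180000 2172649/864000
  174449/43200 3128899/864000 95093/32400

Answer: 373879/144000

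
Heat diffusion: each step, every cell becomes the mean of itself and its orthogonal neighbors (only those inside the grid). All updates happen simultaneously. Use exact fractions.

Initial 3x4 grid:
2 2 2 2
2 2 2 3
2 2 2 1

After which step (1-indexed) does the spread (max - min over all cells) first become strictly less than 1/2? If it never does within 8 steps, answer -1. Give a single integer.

Answer: 2

Derivation:
Step 1: max=7/3, min=7/4, spread=7/12
Step 2: max=32/15, min=23/12, spread=13/60
  -> spread < 1/2 first at step 2
Step 3: max=287/135, min=4699/2400, spread=3629/21600
Step 4: max=67201/32400, min=47531/24000, spread=60683/648000
Step 5: max=2009947/972000, min=429811/216000, spread=30319/388800
Step 6: max=119640953/58320000, min=12950767/6480000, spread=61681/1166400
Step 7: max=3579747701/1749600000, min=388969639/194400000, spread=1580419/34992000
Step 8: max=214085917609/104976000000, min=23395225901/11664000000, spread=7057769/209952000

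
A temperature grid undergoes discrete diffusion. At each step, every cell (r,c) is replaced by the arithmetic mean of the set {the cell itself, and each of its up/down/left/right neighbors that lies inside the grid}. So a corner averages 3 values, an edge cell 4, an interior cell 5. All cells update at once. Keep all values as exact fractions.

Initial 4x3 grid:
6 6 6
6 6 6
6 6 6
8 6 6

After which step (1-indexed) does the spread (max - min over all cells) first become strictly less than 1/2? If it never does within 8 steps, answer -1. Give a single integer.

Step 1: max=20/3, min=6, spread=2/3
Step 2: max=59/9, min=6, spread=5/9
Step 3: max=689/108, min=6, spread=41/108
  -> spread < 1/2 first at step 3
Step 4: max=81977/12960, min=6, spread=4217/12960
Step 5: max=4874749/777600, min=21679/3600, spread=38417/155520
Step 6: max=291136211/46656000, min=434597/72000, spread=1903471/9331200
Step 7: max=17397149089/2799360000, min=13075759/2160000, spread=18038617/111974400
Step 8: max=1041037782851/167961600000, min=1179326759/194400000, spread=883978523/6718464000

Answer: 3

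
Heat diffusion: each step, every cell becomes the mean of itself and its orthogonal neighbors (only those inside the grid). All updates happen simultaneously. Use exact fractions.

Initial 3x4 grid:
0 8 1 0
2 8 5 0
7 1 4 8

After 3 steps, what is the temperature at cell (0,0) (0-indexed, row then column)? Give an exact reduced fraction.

Step 1: cell (0,0) = 10/3
Step 2: cell (0,0) = 71/18
Step 3: cell (0,0) = 533/135
Full grid after step 3:
  533/135 27389/7200 23729/7200 727/270
  59213/14400 12371/3000 10981/3000 46813/14400
  9023/2160 3883/900 1653/400 293/80

Answer: 533/135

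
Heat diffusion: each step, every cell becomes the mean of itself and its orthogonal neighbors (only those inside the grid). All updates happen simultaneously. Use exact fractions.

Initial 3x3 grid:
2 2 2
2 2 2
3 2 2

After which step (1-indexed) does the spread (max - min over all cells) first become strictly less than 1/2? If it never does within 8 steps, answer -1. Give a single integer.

Answer: 1

Derivation:
Step 1: max=7/3, min=2, spread=1/3
  -> spread < 1/2 first at step 1
Step 2: max=41/18, min=2, spread=5/18
Step 3: max=473/216, min=2, spread=41/216
Step 4: max=28051/12960, min=731/360, spread=347/2592
Step 5: max=1662137/777600, min=7357/3600, spread=2921/31104
Step 6: max=99140539/46656000, min=889483/432000, spread=24611/373248
Step 7: max=5917442033/2799360000, min=20096741/9720000, spread=207329/4478976
Step 8: max=353953152451/167961600000, min=1075601599/518400000, spread=1746635/53747712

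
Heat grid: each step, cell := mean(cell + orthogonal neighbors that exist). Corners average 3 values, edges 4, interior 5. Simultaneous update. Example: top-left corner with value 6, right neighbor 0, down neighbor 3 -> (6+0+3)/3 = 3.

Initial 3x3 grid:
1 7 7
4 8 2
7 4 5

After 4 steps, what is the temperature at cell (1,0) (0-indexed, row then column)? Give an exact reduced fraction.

Answer: 24013/4800

Derivation:
Step 1: cell (1,0) = 5
Step 2: cell (1,0) = 19/4
Step 3: cell (1,0) = 409/80
Step 4: cell (1,0) = 24013/4800
Full grid after step 4:
  43883/8640 875593/172800 134759/25920
  24013/4800 123647/24000 146303/28800
  11017/2160 217517/43200 66377/12960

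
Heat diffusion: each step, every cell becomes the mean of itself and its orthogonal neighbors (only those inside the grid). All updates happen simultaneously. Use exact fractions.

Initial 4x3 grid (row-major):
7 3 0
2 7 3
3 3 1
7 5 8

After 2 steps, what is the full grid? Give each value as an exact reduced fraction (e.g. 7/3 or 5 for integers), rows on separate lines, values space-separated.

Answer: 13/3 277/80 3
161/40 383/100 121/40
173/40 413/100 449/120
29/6 1153/240 85/18

Derivation:
After step 1:
  4 17/4 2
  19/4 18/5 11/4
  15/4 19/5 15/4
  5 23/4 14/3
After step 2:
  13/3 277/80 3
  161/40 383/100 121/40
  173/40 413/100 449/120
  29/6 1153/240 85/18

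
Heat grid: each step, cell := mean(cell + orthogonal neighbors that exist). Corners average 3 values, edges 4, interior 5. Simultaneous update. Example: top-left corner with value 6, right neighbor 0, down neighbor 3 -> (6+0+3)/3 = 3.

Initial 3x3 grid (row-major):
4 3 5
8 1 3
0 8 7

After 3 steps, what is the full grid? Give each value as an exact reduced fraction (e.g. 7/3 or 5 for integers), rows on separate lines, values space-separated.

After step 1:
  5 13/4 11/3
  13/4 23/5 4
  16/3 4 6
After step 2:
  23/6 991/240 131/36
  1091/240 191/50 137/30
  151/36 299/60 14/3
After step 3:
  1501/360 55517/14400 8881/2160
  59017/14400 4409/1000 15023/3600
  9881/2160 7949/1800 853/180

Answer: 1501/360 55517/14400 8881/2160
59017/14400 4409/1000 15023/3600
9881/2160 7949/1800 853/180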